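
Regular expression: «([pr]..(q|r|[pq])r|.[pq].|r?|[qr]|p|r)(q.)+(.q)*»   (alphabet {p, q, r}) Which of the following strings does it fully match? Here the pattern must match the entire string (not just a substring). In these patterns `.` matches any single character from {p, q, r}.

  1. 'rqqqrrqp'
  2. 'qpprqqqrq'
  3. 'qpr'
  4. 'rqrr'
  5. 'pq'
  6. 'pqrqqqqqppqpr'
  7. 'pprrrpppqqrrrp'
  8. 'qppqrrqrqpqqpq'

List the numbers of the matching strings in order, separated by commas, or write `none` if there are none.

none

1. 'rqqqrrqp' → no match
2. 'qpprqqqrq' → no match
3. 'qpr' → no match
4. 'rqrr' → no match
5. 'pq' → no match
6 → no match
7 → no match
8 → no match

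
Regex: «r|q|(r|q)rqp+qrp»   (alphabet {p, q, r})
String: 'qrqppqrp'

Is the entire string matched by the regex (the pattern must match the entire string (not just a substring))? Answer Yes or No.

Yes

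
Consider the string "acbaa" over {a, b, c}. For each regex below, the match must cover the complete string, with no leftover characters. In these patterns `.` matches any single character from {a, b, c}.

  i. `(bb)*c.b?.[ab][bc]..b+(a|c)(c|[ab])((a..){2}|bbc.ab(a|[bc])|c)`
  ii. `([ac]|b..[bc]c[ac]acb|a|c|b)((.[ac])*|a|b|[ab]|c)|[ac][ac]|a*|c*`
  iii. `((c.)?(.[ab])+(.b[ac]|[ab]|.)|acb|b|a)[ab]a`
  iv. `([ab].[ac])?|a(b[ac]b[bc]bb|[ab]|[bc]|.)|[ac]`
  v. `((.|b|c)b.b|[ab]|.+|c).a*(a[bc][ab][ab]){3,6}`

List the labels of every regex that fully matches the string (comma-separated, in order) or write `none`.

iii

i → no match
ii → no match
iii → match
iv → no match
v → no match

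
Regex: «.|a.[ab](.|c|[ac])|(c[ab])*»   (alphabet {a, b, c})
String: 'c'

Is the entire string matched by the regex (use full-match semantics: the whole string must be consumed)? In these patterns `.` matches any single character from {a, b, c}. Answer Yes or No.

Yes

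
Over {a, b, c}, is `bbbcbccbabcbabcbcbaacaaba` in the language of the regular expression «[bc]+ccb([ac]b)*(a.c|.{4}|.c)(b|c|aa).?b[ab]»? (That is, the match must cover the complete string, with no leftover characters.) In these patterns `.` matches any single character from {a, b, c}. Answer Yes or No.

Yes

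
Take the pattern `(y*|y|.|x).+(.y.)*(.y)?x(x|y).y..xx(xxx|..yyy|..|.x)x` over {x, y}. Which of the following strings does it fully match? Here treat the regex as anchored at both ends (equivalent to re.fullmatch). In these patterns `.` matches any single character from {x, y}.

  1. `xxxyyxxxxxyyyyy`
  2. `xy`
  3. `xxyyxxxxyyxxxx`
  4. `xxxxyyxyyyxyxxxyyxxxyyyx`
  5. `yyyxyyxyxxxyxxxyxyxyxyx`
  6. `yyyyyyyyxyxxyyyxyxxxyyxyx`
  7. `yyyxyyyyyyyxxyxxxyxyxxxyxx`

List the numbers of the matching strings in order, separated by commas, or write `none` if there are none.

none

1 → no match — must end with `x`
2 → no match — must end with `x`
3 → no match
4 → no match
5 → no match
6 → no match
7 → no match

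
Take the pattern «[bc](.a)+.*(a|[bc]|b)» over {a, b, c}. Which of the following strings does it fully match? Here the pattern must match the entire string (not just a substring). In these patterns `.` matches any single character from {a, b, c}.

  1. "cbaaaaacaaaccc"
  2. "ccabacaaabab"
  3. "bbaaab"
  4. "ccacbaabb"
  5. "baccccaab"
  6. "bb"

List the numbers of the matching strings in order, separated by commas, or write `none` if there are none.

1 → match
2. "ccabacaaabab" → match
3. "bbaaab" → match
4. "ccacbaabb" → match
5. "baccccaab" → no match
6. "bb" → no match

1, 2, 3, 4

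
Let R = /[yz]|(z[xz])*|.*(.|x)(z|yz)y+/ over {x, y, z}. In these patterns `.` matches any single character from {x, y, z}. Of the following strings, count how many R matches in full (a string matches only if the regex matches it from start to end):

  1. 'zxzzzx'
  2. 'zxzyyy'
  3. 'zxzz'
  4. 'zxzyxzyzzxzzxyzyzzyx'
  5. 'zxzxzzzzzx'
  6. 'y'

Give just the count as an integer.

5

1. 'zxzzzx' → match
2. 'zxzyyy' → match
3. 'zxzz' → match
4 → no match
5. 'zxzxzzzzzx' → match
6. 'y' → match
Total matched: 5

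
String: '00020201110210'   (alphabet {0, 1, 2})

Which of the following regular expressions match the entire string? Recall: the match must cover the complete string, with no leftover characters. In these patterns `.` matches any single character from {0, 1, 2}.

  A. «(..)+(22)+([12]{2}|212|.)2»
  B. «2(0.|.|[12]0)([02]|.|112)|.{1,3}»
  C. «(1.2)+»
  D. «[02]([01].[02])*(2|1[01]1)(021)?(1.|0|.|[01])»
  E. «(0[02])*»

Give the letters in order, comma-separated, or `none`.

A → no match — must end with '2'
B → no match
C → no match — must start with '1'
D → match
E → no match

D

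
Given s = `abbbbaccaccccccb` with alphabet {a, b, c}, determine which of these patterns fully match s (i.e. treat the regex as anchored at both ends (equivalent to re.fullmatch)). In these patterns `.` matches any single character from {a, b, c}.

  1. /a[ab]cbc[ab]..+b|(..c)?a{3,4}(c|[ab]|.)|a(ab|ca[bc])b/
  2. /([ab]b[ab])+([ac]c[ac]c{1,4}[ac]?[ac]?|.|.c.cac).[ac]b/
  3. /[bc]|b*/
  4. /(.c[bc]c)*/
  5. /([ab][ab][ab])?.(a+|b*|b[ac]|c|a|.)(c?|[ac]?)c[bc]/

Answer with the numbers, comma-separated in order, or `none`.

2

1 → no match
2 → match
3 → no match
4 → no match
5 → no match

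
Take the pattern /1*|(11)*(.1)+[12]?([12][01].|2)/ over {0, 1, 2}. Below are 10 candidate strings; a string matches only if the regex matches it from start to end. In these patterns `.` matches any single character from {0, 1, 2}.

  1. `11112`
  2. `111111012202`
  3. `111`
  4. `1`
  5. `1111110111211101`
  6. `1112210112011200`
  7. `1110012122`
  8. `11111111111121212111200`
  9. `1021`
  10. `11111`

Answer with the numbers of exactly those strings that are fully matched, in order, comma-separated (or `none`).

1, 2, 3, 4, 5, 8, 10

1 → match
2 → match
3 → match
4 → match
5 → match
6 → no match
7 → no match
8 → match
9 → no match
10 → match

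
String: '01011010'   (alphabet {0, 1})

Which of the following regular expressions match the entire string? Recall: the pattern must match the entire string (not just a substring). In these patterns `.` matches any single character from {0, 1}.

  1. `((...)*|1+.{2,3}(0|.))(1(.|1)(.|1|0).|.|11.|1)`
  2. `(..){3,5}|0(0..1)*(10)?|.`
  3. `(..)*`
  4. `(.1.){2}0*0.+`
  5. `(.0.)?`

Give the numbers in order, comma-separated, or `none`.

1 → no match
2 → match
3 → match
4 → no match
5 → no match

2, 3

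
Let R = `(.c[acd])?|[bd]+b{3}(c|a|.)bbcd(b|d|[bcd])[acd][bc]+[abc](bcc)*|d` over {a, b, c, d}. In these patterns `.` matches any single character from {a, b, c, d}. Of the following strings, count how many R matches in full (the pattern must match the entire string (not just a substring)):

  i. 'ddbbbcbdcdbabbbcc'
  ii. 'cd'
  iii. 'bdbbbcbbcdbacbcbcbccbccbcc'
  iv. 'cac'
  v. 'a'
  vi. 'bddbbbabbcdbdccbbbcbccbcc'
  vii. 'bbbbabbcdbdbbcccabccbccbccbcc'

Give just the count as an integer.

3

i → no match
ii → no match
iii → match
iv → no match
v → no match
vi → match
vii → match
Total matched: 3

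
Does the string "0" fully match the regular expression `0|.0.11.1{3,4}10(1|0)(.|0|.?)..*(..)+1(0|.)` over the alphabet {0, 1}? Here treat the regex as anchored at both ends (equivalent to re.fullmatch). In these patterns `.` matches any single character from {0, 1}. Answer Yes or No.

Yes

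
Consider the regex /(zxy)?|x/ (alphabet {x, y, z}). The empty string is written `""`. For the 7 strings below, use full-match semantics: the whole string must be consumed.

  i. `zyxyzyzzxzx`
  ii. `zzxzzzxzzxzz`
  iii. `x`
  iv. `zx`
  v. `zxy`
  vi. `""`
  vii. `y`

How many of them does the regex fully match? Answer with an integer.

3

i → no match
ii → no match
iii → match
iv → no match
v → match
vi → match
vii → no match
Total matched: 3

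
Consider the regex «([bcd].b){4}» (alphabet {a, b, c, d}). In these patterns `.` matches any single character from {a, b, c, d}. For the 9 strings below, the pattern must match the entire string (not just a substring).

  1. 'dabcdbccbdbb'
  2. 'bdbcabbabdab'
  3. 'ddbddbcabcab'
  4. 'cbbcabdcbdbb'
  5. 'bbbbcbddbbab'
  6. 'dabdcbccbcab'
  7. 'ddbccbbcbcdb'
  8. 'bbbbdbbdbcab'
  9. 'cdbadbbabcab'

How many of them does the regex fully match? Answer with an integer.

1 → match
2 → match
3 → match
4 → match
5 → match
6 → match
7 → match
8 → match
9 → no match
Total matched: 8

8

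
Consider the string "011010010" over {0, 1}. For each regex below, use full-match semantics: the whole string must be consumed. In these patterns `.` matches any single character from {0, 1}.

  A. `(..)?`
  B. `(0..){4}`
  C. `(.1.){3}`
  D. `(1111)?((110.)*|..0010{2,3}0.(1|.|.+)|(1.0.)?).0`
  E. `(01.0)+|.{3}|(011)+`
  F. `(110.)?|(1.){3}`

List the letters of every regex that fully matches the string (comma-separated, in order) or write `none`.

C

A → no match
B → no match
C → match
D → no match
E → no match
F → no match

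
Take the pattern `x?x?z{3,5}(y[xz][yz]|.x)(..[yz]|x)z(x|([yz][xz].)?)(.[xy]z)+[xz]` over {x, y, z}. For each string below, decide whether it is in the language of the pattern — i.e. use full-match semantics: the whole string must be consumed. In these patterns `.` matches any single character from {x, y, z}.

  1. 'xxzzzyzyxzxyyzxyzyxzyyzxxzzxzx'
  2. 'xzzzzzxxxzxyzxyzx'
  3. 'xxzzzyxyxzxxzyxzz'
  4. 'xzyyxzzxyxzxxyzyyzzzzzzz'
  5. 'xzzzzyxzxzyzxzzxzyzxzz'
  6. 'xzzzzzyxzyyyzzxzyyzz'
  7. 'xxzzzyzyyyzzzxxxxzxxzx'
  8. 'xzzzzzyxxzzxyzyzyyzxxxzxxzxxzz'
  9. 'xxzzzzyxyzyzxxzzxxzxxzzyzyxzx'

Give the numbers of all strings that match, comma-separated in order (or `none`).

1 → match
2 → match
3 → match
4 → no match
5 → no match
6 → match
7 → match
8 → no match
9 → no match

1, 2, 3, 6, 7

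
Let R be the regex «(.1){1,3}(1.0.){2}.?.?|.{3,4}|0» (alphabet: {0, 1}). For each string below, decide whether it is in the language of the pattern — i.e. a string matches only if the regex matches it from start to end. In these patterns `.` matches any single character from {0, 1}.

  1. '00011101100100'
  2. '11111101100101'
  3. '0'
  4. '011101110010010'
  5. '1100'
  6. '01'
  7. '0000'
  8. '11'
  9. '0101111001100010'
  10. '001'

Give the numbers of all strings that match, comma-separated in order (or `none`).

2, 3, 4, 5, 7, 9, 10

1 → no match
2 → match
3. '0' → match
4 → match
5. '1100' → match
6. '01' → no match
7. '0000' → match
8. '11' → no match
9 → match
10. '001' → match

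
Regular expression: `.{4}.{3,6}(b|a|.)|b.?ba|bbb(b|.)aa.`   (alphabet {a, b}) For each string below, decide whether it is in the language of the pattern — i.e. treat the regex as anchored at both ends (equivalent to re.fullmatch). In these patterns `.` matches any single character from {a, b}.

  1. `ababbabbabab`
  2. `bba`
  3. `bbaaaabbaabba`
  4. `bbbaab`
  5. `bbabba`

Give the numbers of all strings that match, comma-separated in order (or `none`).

1. `ababbabbabab` → no match
2. `bba` → match
3 → no match
4. `bbbaab` → no match
5. `bbabba` → no match

2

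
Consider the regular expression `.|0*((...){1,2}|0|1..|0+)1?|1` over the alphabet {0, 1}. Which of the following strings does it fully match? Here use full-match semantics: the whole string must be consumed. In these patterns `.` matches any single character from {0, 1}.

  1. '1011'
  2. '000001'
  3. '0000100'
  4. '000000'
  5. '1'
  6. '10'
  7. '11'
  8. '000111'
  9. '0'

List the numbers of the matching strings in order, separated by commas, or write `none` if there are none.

1, 2, 3, 4, 5, 8, 9

1 → match
2 → match
3 → match
4 → match
5 → match
6 → no match
7 → no match
8 → match
9 → match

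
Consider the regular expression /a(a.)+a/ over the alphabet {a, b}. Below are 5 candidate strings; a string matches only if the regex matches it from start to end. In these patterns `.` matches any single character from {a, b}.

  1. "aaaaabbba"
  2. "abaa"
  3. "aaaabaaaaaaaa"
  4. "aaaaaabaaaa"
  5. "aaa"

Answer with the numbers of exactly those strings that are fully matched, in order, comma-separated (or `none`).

1. "aaaaabbba" → no match
2. "abaa" → no match — must start with "aa"
3 → no match
4. "aaaaaabaaaa" → no match
5. "aaa" → no match

none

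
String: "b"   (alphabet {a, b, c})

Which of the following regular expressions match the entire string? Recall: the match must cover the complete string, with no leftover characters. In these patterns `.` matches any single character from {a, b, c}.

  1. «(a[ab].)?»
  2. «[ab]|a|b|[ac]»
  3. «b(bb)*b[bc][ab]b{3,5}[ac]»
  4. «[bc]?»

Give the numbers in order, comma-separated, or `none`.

2, 4

1 → no match
2 → match
3 → no match
4 → match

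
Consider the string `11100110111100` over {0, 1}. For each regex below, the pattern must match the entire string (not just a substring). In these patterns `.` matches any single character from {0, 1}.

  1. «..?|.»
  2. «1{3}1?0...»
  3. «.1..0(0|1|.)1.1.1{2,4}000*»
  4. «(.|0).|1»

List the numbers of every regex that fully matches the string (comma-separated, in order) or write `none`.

1 → no match
2 → no match
3 → match
4 → no match

3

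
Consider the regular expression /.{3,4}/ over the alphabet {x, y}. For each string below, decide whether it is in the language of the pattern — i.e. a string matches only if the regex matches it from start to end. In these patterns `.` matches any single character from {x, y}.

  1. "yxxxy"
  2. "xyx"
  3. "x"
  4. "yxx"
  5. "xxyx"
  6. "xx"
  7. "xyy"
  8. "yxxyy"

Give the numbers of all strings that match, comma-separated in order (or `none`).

1 → no match
2 → match
3 → no match
4 → match
5 → match
6 → no match
7 → match
8 → no match

2, 4, 5, 7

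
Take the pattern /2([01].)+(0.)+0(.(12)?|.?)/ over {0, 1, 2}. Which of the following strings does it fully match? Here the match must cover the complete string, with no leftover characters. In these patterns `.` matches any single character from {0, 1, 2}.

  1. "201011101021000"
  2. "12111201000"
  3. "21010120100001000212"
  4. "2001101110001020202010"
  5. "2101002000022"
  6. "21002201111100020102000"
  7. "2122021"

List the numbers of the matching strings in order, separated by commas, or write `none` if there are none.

1 → no match
2 → no match — must start with "2"
3 → no match
4 → match
5 → no match
6 → no match
7 → no match

4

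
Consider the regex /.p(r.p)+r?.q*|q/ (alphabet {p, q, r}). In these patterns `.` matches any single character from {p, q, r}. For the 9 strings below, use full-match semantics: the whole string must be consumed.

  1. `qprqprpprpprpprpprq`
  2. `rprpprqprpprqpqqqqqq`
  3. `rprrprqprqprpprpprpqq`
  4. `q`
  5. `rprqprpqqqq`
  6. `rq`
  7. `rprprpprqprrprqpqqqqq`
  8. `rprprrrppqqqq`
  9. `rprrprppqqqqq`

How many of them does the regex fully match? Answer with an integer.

6

1 → match
2 → match
3 → match
4 → match
5 → match
6 → no match
7 → no match
8 → no match
9 → match
Total matched: 6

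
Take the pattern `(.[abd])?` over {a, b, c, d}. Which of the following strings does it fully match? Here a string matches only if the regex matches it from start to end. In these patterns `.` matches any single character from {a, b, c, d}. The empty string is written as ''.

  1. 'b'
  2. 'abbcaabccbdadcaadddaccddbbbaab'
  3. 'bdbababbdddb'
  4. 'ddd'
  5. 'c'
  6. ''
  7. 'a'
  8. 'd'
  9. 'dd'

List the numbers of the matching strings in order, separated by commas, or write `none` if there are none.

6, 9

1 → no match
2 → no match
3 → no match
4 → no match
5 → no match
6 → match
7 → no match
8 → no match
9 → match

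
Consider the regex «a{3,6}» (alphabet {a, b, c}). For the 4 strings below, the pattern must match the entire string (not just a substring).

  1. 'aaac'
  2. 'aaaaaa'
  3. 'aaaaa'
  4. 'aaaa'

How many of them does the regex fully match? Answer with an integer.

1 → no match — must end with 'a'
2 → match
3 → match
4 → match
Total matched: 3

3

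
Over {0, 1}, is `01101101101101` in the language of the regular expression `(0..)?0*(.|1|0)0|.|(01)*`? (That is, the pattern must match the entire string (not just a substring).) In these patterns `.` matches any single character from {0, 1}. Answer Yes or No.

No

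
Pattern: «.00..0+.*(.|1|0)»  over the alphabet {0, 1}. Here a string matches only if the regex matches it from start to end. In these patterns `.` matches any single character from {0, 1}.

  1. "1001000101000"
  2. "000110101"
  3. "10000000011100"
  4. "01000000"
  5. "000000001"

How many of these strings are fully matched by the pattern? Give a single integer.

1 → match
2. "000110101" → match
3 → match
4. "01000000" → no match
5. "000000001" → match
Total matched: 4

4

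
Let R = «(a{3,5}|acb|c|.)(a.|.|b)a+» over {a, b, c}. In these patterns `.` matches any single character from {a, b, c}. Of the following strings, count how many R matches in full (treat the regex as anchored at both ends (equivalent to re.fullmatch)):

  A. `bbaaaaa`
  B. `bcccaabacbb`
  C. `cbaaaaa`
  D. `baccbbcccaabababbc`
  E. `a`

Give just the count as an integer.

A → match
B → no match — must end with `a`
C → match
D → no match — must end with `a`
E → no match
Total matched: 2

2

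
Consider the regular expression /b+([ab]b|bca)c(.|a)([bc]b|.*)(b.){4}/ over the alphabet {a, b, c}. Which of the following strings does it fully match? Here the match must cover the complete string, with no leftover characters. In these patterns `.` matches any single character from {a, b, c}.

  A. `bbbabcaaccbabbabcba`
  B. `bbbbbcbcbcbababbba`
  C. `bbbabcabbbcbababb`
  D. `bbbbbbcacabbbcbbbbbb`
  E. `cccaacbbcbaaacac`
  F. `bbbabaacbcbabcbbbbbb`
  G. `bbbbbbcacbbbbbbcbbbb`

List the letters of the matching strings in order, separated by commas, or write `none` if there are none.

A → no match
B → match
C → match
D → match
E → no match — must start with `b`
F → no match
G → match

B, C, D, G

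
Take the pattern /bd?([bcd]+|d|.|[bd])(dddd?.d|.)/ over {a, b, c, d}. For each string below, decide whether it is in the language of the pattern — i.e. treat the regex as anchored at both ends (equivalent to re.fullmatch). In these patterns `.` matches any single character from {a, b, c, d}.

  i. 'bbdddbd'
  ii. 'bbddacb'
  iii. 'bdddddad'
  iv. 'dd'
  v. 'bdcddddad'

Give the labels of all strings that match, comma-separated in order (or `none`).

i, iii, v

i → match
ii → no match
iii → match
iv → no match — must start with 'b'
v → match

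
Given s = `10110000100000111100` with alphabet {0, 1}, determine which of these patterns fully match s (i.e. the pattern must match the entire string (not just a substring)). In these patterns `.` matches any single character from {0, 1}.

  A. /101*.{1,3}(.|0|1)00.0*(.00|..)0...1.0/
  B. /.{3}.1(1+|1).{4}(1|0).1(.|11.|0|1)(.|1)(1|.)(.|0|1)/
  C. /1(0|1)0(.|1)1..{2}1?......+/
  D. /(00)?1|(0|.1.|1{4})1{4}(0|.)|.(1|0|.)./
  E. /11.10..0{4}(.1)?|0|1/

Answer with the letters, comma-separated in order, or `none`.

A

A → match
B → no match
C → no match
D → no match
E → no match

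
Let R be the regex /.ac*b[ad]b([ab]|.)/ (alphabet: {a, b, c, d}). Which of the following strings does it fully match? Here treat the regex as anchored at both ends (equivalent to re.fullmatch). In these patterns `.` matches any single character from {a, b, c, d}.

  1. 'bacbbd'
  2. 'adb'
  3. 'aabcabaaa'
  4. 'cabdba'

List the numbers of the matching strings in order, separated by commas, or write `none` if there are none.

4

1 → no match
2 → no match
3 → no match
4 → match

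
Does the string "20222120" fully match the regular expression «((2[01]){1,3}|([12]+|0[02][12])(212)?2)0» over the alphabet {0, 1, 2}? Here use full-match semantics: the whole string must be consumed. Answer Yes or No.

No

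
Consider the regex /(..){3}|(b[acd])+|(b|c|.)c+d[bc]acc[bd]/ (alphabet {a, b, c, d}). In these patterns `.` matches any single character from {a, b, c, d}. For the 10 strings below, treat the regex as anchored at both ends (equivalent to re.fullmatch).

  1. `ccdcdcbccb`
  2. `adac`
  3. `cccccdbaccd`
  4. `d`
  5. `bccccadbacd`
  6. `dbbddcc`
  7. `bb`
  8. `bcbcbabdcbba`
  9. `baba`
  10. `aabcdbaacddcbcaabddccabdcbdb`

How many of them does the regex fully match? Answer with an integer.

1 → no match
2 → no match
3 → match
4 → no match
5 → no match
6 → no match
7 → no match
8 → no match
9 → match
10 → no match
Total matched: 2

2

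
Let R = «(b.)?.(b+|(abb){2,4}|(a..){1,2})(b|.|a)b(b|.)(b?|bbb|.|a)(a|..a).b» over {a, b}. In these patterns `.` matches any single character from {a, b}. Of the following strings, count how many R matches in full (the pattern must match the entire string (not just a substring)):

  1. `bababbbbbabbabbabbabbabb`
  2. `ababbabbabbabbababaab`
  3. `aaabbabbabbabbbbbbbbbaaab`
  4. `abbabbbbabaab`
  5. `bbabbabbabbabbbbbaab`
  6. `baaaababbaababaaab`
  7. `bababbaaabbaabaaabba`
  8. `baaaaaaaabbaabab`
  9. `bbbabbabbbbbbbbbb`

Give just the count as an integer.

0

1 → no match
2 → no match
3 → no match
4 → no match
5 → no match
6 → no match
7 → no match — must end with `b`
8 → no match
9 → no match
Total matched: 0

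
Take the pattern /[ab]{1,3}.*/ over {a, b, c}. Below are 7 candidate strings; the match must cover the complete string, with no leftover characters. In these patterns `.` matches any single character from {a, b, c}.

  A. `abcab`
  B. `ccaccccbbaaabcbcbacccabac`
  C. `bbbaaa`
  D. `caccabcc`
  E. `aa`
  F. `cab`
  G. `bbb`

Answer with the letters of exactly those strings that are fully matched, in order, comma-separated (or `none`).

A, C, E, G

A. `abcab` → match
B → no match
C. `bbbaaa` → match
D. `caccabcc` → no match
E. `aa` → match
F. `cab` → no match
G. `bbb` → match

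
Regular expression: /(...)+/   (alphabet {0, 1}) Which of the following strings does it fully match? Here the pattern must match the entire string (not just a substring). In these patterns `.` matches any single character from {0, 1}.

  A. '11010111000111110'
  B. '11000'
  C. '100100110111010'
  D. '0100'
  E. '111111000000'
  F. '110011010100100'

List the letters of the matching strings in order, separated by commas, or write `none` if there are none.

A → no match
B. '11000' → no match
C → match
D. '0100' → no match
E. '111111000000' → match
F → match

C, E, F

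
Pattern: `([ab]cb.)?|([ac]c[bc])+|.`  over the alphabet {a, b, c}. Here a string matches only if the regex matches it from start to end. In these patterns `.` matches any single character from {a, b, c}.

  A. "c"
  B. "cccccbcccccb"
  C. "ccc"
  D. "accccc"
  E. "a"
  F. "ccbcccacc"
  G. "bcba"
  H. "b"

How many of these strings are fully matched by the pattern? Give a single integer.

8

A. "c" → match
B. "cccccbcccccb" → match
C. "ccc" → match
D. "accccc" → match
E. "a" → match
F. "ccbcccacc" → match
G. "bcba" → match
H. "b" → match
Total matched: 8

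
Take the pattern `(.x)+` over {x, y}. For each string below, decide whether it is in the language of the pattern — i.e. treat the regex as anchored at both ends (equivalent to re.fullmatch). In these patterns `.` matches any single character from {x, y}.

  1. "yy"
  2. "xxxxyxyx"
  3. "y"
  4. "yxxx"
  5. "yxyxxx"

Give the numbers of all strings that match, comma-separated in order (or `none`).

2, 4, 5

1. "yy" → no match — must end with "x"
2. "xxxxyxyx" → match
3. "y" → no match — must end with "x"
4. "yxxx" → match
5. "yxyxxx" → match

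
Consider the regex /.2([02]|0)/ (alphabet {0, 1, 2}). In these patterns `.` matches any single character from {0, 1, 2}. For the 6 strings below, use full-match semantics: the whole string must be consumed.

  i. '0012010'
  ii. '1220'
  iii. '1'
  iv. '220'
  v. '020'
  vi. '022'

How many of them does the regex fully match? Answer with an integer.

3

i → no match
ii → no match
iii → no match
iv → match
v → match
vi → match
Total matched: 3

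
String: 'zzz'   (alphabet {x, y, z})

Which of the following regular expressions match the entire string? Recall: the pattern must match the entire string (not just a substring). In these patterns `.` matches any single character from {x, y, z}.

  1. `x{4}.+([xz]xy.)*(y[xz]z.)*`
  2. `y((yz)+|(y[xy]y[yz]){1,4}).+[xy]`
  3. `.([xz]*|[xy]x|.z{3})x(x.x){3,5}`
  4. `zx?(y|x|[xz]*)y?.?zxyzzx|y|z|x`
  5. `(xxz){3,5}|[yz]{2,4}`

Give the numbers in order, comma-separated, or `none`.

5

1 → no match — must start with 'x'
2 → no match — must start with 'y'
3 → no match — must end with 'x'
4 → no match
5 → match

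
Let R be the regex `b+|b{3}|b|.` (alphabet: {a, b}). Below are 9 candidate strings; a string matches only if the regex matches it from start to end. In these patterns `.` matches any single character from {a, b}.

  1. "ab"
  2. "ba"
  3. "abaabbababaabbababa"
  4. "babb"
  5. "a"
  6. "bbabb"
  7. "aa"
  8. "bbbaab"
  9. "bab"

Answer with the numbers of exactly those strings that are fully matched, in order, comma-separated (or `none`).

5

1 → no match
2 → no match
3 → no match
4 → no match
5 → match
6 → no match
7 → no match
8 → no match
9 → no match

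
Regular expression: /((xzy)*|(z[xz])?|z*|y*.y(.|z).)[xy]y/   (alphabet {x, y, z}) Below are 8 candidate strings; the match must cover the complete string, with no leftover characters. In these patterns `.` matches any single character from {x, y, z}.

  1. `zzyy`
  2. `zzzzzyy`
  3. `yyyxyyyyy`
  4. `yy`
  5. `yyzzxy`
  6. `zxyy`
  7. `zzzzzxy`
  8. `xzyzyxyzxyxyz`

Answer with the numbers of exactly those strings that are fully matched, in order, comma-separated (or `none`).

1 → match
2 → match
3 → match
4 → match
5 → match
6 → match
7 → match
8 → no match — must end with `y`

1, 2, 3, 4, 5, 6, 7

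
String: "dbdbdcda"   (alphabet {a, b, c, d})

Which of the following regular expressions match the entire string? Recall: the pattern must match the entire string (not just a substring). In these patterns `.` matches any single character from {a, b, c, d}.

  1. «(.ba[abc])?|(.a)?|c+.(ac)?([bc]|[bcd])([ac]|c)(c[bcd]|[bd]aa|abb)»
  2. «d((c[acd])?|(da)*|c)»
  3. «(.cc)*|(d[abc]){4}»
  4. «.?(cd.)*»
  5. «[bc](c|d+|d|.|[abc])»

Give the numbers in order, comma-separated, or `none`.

3

1 → no match
2 → no match
3 → match
4 → no match
5 → no match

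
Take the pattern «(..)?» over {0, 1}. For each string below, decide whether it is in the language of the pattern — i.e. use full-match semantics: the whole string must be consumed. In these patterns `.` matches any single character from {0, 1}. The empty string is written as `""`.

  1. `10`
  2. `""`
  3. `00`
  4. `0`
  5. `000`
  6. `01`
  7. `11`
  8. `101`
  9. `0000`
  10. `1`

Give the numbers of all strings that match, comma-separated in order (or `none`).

1 → match
2 → match
3 → match
4 → no match
5 → no match
6 → match
7 → match
8 → no match
9 → no match
10 → no match

1, 2, 3, 6, 7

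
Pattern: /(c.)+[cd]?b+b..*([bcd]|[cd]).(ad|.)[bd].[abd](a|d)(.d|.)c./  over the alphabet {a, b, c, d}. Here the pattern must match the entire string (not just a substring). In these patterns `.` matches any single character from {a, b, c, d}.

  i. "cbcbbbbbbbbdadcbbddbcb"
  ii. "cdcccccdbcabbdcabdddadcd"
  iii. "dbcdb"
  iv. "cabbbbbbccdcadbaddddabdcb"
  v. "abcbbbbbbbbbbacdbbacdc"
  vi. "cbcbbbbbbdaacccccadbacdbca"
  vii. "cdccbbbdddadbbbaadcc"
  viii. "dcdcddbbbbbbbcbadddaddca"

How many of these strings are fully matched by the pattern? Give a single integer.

2

i → no match
ii → no match
iii → no match — must start with "c"
iv → match
v → no match — must start with "c"
vi → no match
vii → match
viii → no match — must start with "c"
Total matched: 2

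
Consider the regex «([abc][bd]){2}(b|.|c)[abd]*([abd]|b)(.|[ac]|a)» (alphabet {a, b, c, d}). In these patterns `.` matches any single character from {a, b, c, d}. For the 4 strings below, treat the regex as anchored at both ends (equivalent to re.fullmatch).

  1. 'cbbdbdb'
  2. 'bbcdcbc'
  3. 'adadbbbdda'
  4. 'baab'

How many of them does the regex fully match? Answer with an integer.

1. 'cbbdbdb' → match
2. 'bbcdcbc' → match
3. 'adadbbbdda' → match
4. 'baab' → no match
Total matched: 3

3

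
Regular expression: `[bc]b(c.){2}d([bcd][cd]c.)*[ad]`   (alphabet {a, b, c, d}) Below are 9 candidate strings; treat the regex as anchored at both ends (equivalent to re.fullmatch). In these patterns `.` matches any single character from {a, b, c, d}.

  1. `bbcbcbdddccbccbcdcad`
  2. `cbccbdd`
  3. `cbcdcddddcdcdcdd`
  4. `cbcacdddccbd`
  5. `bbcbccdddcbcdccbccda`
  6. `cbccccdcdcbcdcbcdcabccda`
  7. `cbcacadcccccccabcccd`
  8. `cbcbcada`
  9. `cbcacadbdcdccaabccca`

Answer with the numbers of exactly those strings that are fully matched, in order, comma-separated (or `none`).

1 → match
2 → no match
3 → match
4 → match
5 → match
6 → match
7 → match
8 → match
9 → no match

1, 3, 4, 5, 6, 7, 8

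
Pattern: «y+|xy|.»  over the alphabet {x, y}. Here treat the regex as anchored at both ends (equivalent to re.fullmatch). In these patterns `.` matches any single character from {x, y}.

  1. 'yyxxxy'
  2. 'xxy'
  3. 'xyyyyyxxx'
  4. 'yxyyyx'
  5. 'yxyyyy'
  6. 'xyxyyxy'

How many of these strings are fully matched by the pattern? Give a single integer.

0

1. 'yyxxxy' → no match
2. 'xxy' → no match
3. 'xyyyyyxxx' → no match
4. 'yxyyyx' → no match
5. 'yxyyyy' → no match
6. 'xyxyyxy' → no match
Total matched: 0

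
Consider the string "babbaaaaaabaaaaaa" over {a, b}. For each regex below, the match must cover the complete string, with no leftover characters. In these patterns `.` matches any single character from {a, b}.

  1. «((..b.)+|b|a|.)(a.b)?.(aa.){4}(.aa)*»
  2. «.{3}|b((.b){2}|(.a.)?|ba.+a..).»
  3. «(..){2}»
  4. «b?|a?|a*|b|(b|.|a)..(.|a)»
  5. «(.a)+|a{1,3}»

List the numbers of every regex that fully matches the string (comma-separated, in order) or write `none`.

1 → match
2 → no match
3 → no match
4 → no match
5 → no match

1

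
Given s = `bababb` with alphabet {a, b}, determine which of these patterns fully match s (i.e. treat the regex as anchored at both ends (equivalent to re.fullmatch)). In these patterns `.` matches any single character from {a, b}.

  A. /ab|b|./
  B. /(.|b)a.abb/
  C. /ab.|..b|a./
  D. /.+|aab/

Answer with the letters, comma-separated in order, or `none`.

B, D

A → no match
B → match
C → no match
D → match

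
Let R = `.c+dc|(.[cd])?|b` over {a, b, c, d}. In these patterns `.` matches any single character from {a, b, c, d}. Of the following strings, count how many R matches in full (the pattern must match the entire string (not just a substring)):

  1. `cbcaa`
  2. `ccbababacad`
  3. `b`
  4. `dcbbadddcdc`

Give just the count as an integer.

1

1. `cbcaa` → no match
2. `ccbababacad` → no match
3. `b` → match
4. `dcbbadddcdc` → no match
Total matched: 1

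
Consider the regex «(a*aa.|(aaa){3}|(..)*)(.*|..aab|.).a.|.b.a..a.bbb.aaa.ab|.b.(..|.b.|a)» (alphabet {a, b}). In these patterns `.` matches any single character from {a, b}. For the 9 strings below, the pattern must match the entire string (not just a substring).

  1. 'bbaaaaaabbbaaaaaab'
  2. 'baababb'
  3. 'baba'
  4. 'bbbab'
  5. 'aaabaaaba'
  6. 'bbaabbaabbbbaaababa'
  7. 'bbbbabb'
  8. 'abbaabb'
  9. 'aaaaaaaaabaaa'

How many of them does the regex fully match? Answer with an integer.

1 → match
2. 'baababb' → no match
3. 'baba' → no match
4. 'bbbab' → match
5. 'aaabaaaba' → no match
6 → no match
7. 'bbbbabb' → no match
8. 'abbaabb' → no match
9 → match
Total matched: 3

3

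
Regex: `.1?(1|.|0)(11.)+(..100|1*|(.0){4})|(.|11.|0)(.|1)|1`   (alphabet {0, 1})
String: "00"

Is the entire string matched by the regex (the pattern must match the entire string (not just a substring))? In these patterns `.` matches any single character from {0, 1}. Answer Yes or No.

Yes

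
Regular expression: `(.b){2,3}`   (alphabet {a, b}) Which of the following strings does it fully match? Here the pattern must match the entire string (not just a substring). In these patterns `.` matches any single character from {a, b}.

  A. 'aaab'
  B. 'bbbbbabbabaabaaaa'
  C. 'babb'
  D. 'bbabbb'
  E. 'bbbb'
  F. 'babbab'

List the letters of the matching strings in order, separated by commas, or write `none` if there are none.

A → no match
B → no match — must end with 'b'
C → no match
D → match
E → match
F → no match

D, E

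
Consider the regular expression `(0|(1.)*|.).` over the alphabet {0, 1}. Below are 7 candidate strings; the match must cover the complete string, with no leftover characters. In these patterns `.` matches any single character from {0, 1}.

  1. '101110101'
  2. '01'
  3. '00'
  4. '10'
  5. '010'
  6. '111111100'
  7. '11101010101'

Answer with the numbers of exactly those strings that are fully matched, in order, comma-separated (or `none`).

1, 2, 3, 4, 6, 7

1. '101110101' → match
2. '01' → match
3. '00' → match
4. '10' → match
5. '010' → no match
6. '111111100' → match
7. '11101010101' → match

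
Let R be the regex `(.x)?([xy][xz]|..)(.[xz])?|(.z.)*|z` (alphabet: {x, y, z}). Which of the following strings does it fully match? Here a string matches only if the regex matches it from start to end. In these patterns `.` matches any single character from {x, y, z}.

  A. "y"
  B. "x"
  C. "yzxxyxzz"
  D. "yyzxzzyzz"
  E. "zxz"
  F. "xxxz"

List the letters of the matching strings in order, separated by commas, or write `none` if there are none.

A → no match
B → no match
C → no match
D → no match
E → no match
F → match

F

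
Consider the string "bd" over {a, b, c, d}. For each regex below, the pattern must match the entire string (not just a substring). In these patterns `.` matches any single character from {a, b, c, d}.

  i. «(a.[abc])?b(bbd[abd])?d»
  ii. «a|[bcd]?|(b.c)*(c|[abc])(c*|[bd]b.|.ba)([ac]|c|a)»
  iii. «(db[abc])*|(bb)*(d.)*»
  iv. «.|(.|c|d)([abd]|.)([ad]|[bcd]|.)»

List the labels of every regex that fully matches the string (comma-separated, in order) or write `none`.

i → match
ii → no match
iii → no match
iv → no match

i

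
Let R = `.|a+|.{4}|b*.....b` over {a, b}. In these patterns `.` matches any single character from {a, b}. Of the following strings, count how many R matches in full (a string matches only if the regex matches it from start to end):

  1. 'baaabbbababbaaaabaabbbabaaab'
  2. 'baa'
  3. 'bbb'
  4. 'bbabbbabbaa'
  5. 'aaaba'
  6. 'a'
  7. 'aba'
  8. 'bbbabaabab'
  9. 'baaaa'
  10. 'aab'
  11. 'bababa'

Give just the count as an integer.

1 → no match
2 → no match
3 → no match
4 → no match
5 → no match
6 → match
7 → no match
8 → no match
9 → no match
10 → no match
11 → no match
Total matched: 1

1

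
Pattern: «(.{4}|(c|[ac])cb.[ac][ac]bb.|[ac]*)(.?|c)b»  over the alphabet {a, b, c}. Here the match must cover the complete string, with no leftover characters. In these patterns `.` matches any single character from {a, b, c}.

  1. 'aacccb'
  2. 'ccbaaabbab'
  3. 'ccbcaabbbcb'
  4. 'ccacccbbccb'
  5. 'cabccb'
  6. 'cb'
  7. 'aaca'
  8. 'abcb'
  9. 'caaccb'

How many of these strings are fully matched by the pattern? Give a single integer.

1 → match
2 → match
3 → match
4 → no match
5 → match
6 → match
7 → no match — must end with 'b'
8 → no match
9 → match
Total matched: 6

6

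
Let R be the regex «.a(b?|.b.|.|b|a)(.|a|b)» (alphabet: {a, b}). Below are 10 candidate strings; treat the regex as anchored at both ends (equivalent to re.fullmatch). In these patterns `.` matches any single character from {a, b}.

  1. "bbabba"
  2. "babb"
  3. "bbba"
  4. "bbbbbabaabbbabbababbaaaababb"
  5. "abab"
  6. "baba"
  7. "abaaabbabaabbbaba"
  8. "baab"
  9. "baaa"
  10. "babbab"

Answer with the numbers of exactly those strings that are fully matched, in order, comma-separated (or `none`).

1 → no match
2 → match
3 → no match
4 → no match
5 → no match
6 → match
7 → no match
8 → match
9 → match
10 → match

2, 6, 8, 9, 10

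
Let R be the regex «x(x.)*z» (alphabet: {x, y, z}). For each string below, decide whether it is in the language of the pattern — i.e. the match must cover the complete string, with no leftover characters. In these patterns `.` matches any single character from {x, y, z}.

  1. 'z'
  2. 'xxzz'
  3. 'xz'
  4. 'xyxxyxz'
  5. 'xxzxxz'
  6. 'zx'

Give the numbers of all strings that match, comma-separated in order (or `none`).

1 → no match — must start with 'x'
2 → match
3 → match
4 → no match
5 → match
6 → no match — must start with 'x'

2, 3, 5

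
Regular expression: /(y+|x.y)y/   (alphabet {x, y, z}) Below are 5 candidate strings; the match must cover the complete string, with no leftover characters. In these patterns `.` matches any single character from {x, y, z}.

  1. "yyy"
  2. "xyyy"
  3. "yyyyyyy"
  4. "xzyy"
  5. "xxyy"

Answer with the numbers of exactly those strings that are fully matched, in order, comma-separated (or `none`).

1, 2, 3, 4, 5

1 → match
2 → match
3 → match
4 → match
5 → match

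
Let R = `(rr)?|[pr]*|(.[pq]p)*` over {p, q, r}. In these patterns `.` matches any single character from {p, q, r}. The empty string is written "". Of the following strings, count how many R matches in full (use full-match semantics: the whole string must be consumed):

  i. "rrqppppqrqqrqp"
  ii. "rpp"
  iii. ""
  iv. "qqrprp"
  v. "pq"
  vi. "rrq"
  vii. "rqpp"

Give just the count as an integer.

2

i → no match
ii → match
iii → match
iv → no match
v → no match
vi → no match
vii → no match
Total matched: 2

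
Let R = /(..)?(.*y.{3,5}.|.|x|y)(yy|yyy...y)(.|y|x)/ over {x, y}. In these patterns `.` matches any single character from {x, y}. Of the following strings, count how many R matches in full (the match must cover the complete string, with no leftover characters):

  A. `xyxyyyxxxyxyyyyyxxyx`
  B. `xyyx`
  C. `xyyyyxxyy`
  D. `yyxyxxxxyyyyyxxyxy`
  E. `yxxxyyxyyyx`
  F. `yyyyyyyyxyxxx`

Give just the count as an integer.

A → match
B → match
C → match
D → no match
E → no match
F → no match
Total matched: 3

3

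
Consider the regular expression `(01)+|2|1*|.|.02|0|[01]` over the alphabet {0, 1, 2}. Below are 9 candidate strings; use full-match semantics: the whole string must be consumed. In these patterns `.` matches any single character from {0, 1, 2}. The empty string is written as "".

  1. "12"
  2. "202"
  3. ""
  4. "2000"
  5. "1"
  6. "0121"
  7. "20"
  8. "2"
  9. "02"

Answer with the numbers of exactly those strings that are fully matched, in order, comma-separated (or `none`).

1 → no match
2 → match
3 → match
4 → no match
5 → match
6 → no match
7 → no match
8 → match
9 → no match

2, 3, 5, 8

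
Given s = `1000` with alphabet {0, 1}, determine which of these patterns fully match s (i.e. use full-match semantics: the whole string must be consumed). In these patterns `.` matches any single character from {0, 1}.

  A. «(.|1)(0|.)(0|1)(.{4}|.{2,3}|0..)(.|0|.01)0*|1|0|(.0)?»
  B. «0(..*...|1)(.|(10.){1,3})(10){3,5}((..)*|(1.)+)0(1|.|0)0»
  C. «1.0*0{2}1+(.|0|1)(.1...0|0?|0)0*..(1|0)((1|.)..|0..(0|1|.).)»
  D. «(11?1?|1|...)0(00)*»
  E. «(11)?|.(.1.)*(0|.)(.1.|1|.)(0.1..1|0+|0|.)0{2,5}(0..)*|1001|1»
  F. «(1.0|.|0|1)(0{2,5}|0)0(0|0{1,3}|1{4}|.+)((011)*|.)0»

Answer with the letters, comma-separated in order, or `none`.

D

A → no match
B → no match — must start with `0`
C → no match
D → match
E → no match
F → no match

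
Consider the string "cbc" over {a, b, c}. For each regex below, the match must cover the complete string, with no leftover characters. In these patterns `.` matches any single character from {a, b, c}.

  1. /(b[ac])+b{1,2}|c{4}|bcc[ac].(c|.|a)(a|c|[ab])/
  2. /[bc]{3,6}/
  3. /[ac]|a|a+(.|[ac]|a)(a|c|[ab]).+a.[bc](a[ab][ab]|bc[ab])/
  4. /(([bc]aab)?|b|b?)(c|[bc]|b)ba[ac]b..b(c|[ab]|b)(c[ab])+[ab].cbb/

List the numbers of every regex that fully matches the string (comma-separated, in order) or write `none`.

1 → no match
2 → match
3 → no match
4 → no match — must end with "cbb"

2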